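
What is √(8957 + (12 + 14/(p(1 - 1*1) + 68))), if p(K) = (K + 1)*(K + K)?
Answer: √10368402/34 ≈ 94.706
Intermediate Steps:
p(K) = 2*K*(1 + K) (p(K) = (1 + K)*(2*K) = 2*K*(1 + K))
√(8957 + (12 + 14/(p(1 - 1*1) + 68))) = √(8957 + (12 + 14/(2*(1 - 1*1)*(1 + (1 - 1*1)) + 68))) = √(8957 + (12 + 14/(2*(1 - 1)*(1 + (1 - 1)) + 68))) = √(8957 + (12 + 14/(2*0*(1 + 0) + 68))) = √(8957 + (12 + 14/(2*0*1 + 68))) = √(8957 + (12 + 14/(0 + 68))) = √(8957 + (12 + 14/68)) = √(8957 + (12 + (1/68)*14)) = √(8957 + (12 + 7/34)) = √(8957 + 415/34) = √(304953/34) = √10368402/34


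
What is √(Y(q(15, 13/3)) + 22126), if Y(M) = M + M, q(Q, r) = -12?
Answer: √22102 ≈ 148.67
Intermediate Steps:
Y(M) = 2*M
√(Y(q(15, 13/3)) + 22126) = √(2*(-12) + 22126) = √(-24 + 22126) = √22102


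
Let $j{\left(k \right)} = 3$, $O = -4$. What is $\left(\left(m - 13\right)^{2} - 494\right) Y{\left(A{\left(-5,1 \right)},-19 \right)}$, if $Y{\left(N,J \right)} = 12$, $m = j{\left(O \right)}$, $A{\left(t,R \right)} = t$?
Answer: $-4728$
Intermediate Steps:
$m = 3$
$\left(\left(m - 13\right)^{2} - 494\right) Y{\left(A{\left(-5,1 \right)},-19 \right)} = \left(\left(3 - 13\right)^{2} - 494\right) 12 = \left(\left(-10\right)^{2} - 494\right) 12 = \left(100 - 494\right) 12 = \left(-394\right) 12 = -4728$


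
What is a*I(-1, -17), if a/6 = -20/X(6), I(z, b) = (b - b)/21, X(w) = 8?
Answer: 0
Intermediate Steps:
I(z, b) = 0 (I(z, b) = 0*(1/21) = 0)
a = -15 (a = 6*(-20/8) = 6*(-20*⅛) = 6*(-5/2) = -15)
a*I(-1, -17) = -15*0 = 0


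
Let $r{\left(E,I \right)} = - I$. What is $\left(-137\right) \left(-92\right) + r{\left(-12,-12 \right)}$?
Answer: $12616$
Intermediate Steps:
$\left(-137\right) \left(-92\right) + r{\left(-12,-12 \right)} = \left(-137\right) \left(-92\right) - -12 = 12604 + 12 = 12616$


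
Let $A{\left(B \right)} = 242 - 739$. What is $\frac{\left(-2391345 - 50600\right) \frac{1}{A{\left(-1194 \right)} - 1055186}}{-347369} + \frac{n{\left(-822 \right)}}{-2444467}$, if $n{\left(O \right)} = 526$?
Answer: $- \frac{18078138930047}{81492207060992419} \approx -0.00022184$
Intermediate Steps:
$A{\left(B \right)} = -497$
$\frac{\left(-2391345 - 50600\right) \frac{1}{A{\left(-1194 \right)} - 1055186}}{-347369} + \frac{n{\left(-822 \right)}}{-2444467} = \frac{\left(-2391345 - 50600\right) \frac{1}{-497 - 1055186}}{-347369} + \frac{526}{-2444467} = - \frac{2441945}{-1055683} \left(- \frac{1}{347369}\right) + 526 \left(- \frac{1}{2444467}\right) = \left(-2441945\right) \left(- \frac{1}{1055683}\right) \left(- \frac{1}{347369}\right) - \frac{526}{2444467} = \frac{2441945}{1055683} \left(- \frac{1}{347369}\right) - \frac{526}{2444467} = - \frac{221995}{33337413457} - \frac{526}{2444467} = - \frac{18078138930047}{81492207060992419}$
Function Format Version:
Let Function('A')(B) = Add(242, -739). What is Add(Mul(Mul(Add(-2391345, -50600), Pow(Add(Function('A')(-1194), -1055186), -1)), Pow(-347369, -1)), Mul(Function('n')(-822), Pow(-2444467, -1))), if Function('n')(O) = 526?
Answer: Rational(-18078138930047, 81492207060992419) ≈ -0.00022184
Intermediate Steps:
Function('A')(B) = -497
Add(Mul(Mul(Add(-2391345, -50600), Pow(Add(Function('A')(-1194), -1055186), -1)), Pow(-347369, -1)), Mul(Function('n')(-822), Pow(-2444467, -1))) = Add(Mul(Mul(Add(-2391345, -50600), Pow(Add(-497, -1055186), -1)), Pow(-347369, -1)), Mul(526, Pow(-2444467, -1))) = Add(Mul(Mul(-2441945, Pow(-1055683, -1)), Rational(-1, 347369)), Mul(526, Rational(-1, 2444467))) = Add(Mul(Mul(-2441945, Rational(-1, 1055683)), Rational(-1, 347369)), Rational(-526, 2444467)) = Add(Mul(Rational(2441945, 1055683), Rational(-1, 347369)), Rational(-526, 2444467)) = Add(Rational(-221995, 33337413457), Rational(-526, 2444467)) = Rational(-18078138930047, 81492207060992419)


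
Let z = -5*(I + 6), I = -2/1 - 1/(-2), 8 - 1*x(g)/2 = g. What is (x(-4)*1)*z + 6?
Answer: -534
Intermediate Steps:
x(g) = 16 - 2*g
I = -3/2 (I = -2*1 - 1*(-½) = -2 + ½ = -3/2 ≈ -1.5000)
z = -45/2 (z = -5*(-3/2 + 6) = -5*9/2 = -45/2 ≈ -22.500)
(x(-4)*1)*z + 6 = ((16 - 2*(-4))*1)*(-45/2) + 6 = ((16 + 8)*1)*(-45/2) + 6 = (24*1)*(-45/2) + 6 = 24*(-45/2) + 6 = -540 + 6 = -534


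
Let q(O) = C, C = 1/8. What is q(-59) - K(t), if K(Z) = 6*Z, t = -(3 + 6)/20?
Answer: 113/40 ≈ 2.8250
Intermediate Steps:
C = ⅛ ≈ 0.12500
q(O) = ⅛
t = -9/20 (t = -1*9*(1/20) = -9*1/20 = -9/20 ≈ -0.45000)
q(-59) - K(t) = ⅛ - 6*(-9)/20 = ⅛ - 1*(-27/10) = ⅛ + 27/10 = 113/40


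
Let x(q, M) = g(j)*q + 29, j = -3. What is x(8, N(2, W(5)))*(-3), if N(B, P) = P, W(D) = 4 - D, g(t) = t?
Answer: -15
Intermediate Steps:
x(q, M) = 29 - 3*q (x(q, M) = -3*q + 29 = 29 - 3*q)
x(8, N(2, W(5)))*(-3) = (29 - 3*8)*(-3) = (29 - 24)*(-3) = 5*(-3) = -15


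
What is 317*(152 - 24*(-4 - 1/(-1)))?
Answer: 71008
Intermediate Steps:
317*(152 - 24*(-4 - 1/(-1))) = 317*(152 - 24*(-4 - (-1))) = 317*(152 - 24*(-4 - 1*(-1))) = 317*(152 - 24*(-4 + 1)) = 317*(152 - 24*(-3)) = 317*(152 + 72) = 317*224 = 71008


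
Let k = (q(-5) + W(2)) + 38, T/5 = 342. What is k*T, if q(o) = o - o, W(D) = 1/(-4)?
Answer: 129105/2 ≈ 64553.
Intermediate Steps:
T = 1710 (T = 5*342 = 1710)
W(D) = -1/4
q(o) = 0
k = 151/4 (k = (0 - 1/4) + 38 = -1/4 + 38 = 151/4 ≈ 37.750)
k*T = (151/4)*1710 = 129105/2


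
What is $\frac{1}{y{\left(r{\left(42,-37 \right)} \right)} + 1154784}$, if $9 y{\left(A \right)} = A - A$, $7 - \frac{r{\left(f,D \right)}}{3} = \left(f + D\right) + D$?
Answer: $\frac{1}{1154784} \approx 8.6596 \cdot 10^{-7}$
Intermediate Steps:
$r{\left(f,D \right)} = 21 - 6 D - 3 f$ ($r{\left(f,D \right)} = 21 - 3 \left(\left(f + D\right) + D\right) = 21 - 3 \left(\left(D + f\right) + D\right) = 21 - 3 \left(f + 2 D\right) = 21 - \left(3 f + 6 D\right) = 21 - 6 D - 3 f$)
$y{\left(A \right)} = 0$ ($y{\left(A \right)} = \frac{A - A}{9} = \frac{1}{9} \cdot 0 = 0$)
$\frac{1}{y{\left(r{\left(42,-37 \right)} \right)} + 1154784} = \frac{1}{0 + 1154784} = \frac{1}{1154784}$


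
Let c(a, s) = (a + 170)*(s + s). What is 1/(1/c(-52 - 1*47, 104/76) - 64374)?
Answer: -3692/237668789 ≈ -1.5534e-5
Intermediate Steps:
c(a, s) = 2*s*(170 + a) (c(a, s) = (170 + a)*(2*s) = 2*s*(170 + a))
1/(1/c(-52 - 1*47, 104/76) - 64374) = 1/(1/(2*(104/76)*(170 + (-52 - 1*47))) - 64374) = 1/(1/(2*(104*(1/76))*(170 + (-52 - 47))) - 64374) = 1/(1/(2*(26/19)*(170 - 99)) - 64374) = 1/(1/(2*(26/19)*71) - 64374) = 1/(1/(3692/19) - 64374) = 1/(19/3692 - 64374) = 1/(-237668789/3692) = -3692/237668789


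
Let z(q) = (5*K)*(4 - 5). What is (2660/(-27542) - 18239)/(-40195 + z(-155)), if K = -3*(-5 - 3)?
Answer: 251170599/555177865 ≈ 0.45241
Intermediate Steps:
K = 24 (K = -3*(-8) = 24)
z(q) = -120 (z(q) = (5*24)*(4 - 5) = 120*(-1) = -120)
(2660/(-27542) - 18239)/(-40195 + z(-155)) = (2660/(-27542) - 18239)/(-40195 - 120) = (2660*(-1/27542) - 18239)/(-40315) = (-1330/13771 - 18239)*(-1/40315) = -251170599/13771*(-1/40315) = 251170599/555177865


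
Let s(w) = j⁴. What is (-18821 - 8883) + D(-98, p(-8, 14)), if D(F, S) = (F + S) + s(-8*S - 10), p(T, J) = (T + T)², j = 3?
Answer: -27465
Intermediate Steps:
s(w) = 81 (s(w) = 3⁴ = 81)
p(T, J) = 4*T² (p(T, J) = (2*T)² = 4*T²)
D(F, S) = 81 + F + S (D(F, S) = (F + S) + 81 = 81 + F + S)
(-18821 - 8883) + D(-98, p(-8, 14)) = (-18821 - 8883) + (81 - 98 + 4*(-8)²) = -27704 + (81 - 98 + 4*64) = -27704 + (81 - 98 + 256) = -27704 + 239 = -27465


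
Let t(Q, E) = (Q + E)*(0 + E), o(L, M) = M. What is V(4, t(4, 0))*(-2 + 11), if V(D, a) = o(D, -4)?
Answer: -36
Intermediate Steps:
t(Q, E) = E*(E + Q) (t(Q, E) = (E + Q)*E = E*(E + Q))
V(D, a) = -4
V(4, t(4, 0))*(-2 + 11) = -4*(-2 + 11) = -4*9 = -36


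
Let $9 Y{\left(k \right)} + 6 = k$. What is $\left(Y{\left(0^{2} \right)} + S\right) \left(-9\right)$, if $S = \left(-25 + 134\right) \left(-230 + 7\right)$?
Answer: $218769$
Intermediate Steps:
$Y{\left(k \right)} = - \frac{2}{3} + \frac{k}{9}$
$S = -24307$ ($S = 109 \left(-223\right) = -24307$)
$\left(Y{\left(0^{2} \right)} + S\right) \left(-9\right) = \left(\left(- \frac{2}{3} + \frac{0^{2}}{9}\right) - 24307\right) \left(-9\right) = \left(\left(- \frac{2}{3} + \frac{1}{9} \cdot 0\right) - 24307\right) \left(-9\right) = \left(\left(- \frac{2}{3} + 0\right) - 24307\right) \left(-9\right) = \left(- \frac{2}{3} - 24307\right) \left(-9\right) = \left(- \frac{72923}{3}\right) \left(-9\right) = 218769$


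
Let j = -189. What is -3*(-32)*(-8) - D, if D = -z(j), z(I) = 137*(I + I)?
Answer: -52554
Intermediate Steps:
z(I) = 274*I (z(I) = 137*(2*I) = 274*I)
D = 51786 (D = -274*(-189) = -1*(-51786) = 51786)
-3*(-32)*(-8) - D = -3*(-32)*(-8) - 1*51786 = 96*(-8) - 51786 = -768 - 51786 = -52554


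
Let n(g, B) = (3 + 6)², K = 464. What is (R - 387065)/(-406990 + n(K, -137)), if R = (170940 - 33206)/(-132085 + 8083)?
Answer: 558104324/586715463 ≈ 0.95123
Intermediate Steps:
R = -68867/62001 (R = 137734/(-124002) = 137734*(-1/124002) = -68867/62001 ≈ -1.1107)
n(g, B) = 81 (n(g, B) = 9² = 81)
(R - 387065)/(-406990 + n(K, -137)) = (-68867/62001 - 387065)/(-406990 + 81) = -23998485932/62001/(-406909) = -23998485932/62001*(-1/406909) = 558104324/586715463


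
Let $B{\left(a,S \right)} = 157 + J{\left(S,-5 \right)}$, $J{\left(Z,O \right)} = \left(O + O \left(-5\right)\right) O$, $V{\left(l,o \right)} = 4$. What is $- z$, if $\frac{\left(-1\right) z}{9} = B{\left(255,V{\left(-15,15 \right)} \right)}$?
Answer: $513$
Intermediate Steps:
$J{\left(Z,O \right)} = - 4 O^{2}$ ($J{\left(Z,O \right)} = \left(O - 5 O\right) O = - 4 O O = - 4 O^{2}$)
$B{\left(a,S \right)} = 57$ ($B{\left(a,S \right)} = 157 - 4 \left(-5\right)^{2} = 157 - 100 = 57$)
$z = -513$ ($z = \left(-9\right) 57 = -513$)
$- z = \left(-1\right) \left(-513\right) = 513$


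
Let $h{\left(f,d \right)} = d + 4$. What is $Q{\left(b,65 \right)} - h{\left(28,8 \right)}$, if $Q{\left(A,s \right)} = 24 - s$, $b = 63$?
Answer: $-53$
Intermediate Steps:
$h{\left(f,d \right)} = 4 + d$
$Q{\left(b,65 \right)} - h{\left(28,8 \right)} = \left(24 - 65\right) - \left(4 + 8\right) = \left(24 - 65\right) - 12 = -41 - 12 = -53$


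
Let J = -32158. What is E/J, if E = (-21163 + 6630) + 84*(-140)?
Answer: 26293/32158 ≈ 0.81762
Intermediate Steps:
E = -26293 (E = -14533 - 11760 = -26293)
E/J = -26293/(-32158) = -26293*(-1/32158) = 26293/32158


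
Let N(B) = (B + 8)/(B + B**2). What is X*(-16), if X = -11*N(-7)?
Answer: 88/21 ≈ 4.1905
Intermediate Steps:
N(B) = (8 + B)/(B + B**2)
X = -11/42 (X = -11*(8 - 7)/((-7)*(1 - 7)) = -(-11)/(7*(-6)) = -(-11)*(-1)/(7*6) = -11*1/42 = -11/42 ≈ -0.26190)
X*(-16) = -11/42*(-16) = 88/21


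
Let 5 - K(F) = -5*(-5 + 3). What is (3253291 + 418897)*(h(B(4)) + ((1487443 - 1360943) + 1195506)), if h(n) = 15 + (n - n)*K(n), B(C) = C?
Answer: 4854709651948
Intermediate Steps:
K(F) = -5 (K(F) = 5 - (-5)*(-5 + 3) = 5 - (-5)*(-2) = 5 - 1*10 = 5 - 10 = -5)
h(n) = 15 (h(n) = 15 + (n - n)*(-5) = 15 + 0*(-5) = 15 + 0 = 15)
(3253291 + 418897)*(h(B(4)) + ((1487443 - 1360943) + 1195506)) = (3253291 + 418897)*(15 + ((1487443 - 1360943) + 1195506)) = 3672188*(15 + (126500 + 1195506)) = 3672188*(15 + 1322006) = 3672188*1322021 = 4854709651948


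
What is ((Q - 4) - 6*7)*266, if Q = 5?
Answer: -10906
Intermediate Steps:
((Q - 4) - 6*7)*266 = ((5 - 4) - 6*7)*266 = (1 - 42)*266 = -41*266 = -10906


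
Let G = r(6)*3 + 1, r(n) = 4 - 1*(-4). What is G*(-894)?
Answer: -22350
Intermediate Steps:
r(n) = 8 (r(n) = 4 + 4 = 8)
G = 25 (G = 8*3 + 1 = 24 + 1 = 25)
G*(-894) = 25*(-894) = -22350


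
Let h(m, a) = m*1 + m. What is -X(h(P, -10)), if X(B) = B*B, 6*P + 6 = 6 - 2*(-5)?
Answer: -100/9 ≈ -11.111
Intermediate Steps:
P = 5/3 (P = -1 + (6 - 2*(-5))/6 = -1 + (6 + 10)/6 = -1 + (1/6)*16 = -1 + 8/3 = 5/3 ≈ 1.6667)
h(m, a) = 2*m (h(m, a) = m + m = 2*m)
X(B) = B**2
-X(h(P, -10)) = -(2*(5/3))**2 = -(10/3)**2 = -1*100/9 = -100/9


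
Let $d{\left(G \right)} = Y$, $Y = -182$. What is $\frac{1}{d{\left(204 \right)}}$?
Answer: $- \frac{1}{182} \approx -0.0054945$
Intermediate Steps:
$d{\left(G \right)} = -182$
$\frac{1}{d{\left(204 \right)}} = \frac{1}{-182} = - \frac{1}{182}$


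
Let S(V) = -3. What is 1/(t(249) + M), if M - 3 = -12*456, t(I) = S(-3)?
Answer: -1/5472 ≈ -0.00018275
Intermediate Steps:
t(I) = -3
M = -5469 (M = 3 - 12*456 = 3 - 5472 = -5469)
1/(t(249) + M) = 1/(-3 - 5469) = 1/(-5472) = -1/5472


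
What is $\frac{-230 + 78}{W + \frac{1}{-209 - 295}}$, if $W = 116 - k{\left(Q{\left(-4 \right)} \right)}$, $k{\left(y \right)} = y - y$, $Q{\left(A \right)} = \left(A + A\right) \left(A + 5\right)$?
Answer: $- \frac{4032}{3077} \approx -1.3104$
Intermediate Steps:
$Q{\left(A \right)} = 2 A \left(5 + A\right)$
$k{\left(y \right)} = 0$
$W = 116$ ($W = 116 - 0 = 116 + 0 = 116$)
$\frac{-230 + 78}{W + \frac{1}{-209 - 295}} = \frac{-230 + 78}{116 + \frac{1}{-209 - 295}} = - \frac{152}{116 + \frac{1}{-504}} = - \frac{152}{116 - \frac{1}{504}} = - \frac{152}{\frac{58463}{504}} = \left(-152\right) \frac{504}{58463} = - \frac{4032}{3077}$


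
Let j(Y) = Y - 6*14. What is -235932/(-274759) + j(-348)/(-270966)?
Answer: 10674707700/12408391199 ≈ 0.86028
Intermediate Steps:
j(Y) = -84 + Y (j(Y) = Y - 84 = -84 + Y)
-235932/(-274759) + j(-348)/(-270966) = -235932/(-274759) + (-84 - 348)/(-270966) = -235932*(-1/274759) - 432*(-1/270966) = 235932/274759 + 72/45161 = 10674707700/12408391199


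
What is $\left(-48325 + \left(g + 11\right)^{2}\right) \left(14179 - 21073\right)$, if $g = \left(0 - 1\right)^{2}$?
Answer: $332159814$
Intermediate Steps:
$g = 1$ ($g = \left(-1\right)^{2} = 1$)
$\left(-48325 + \left(g + 11\right)^{2}\right) \left(14179 - 21073\right) = \left(-48325 + \left(1 + 11\right)^{2}\right) \left(14179 - 21073\right) = \left(-48325 + 12^{2}\right) \left(-6894\right) = \left(-48325 + 144\right) \left(-6894\right) = \left(-48181\right) \left(-6894\right) = 332159814$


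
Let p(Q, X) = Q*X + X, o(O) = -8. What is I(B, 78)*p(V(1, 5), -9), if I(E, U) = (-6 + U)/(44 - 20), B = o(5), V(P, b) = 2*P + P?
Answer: -108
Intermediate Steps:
V(P, b) = 3*P
B = -8
I(E, U) = -¼ + U/24 (I(E, U) = (-6 + U)/24 = (-6 + U)*(1/24) = -¼ + U/24)
p(Q, X) = X + Q*X
I(B, 78)*p(V(1, 5), -9) = (-¼ + (1/24)*78)*(-9*(1 + 3*1)) = (-¼ + 13/4)*(-9*(1 + 3)) = 3*(-9*4) = 3*(-36) = -108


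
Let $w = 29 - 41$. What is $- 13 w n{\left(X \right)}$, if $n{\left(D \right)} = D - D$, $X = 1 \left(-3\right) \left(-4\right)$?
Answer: $0$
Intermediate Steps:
$X = 12$ ($X = \left(-3\right) \left(-4\right) = 12$)
$w = -12$ ($w = 29 - 41 = -12$)
$n{\left(D \right)} = 0$
$- 13 w n{\left(X \right)} = \left(-13\right) \left(-12\right) 0 = 156 \cdot 0 = 0$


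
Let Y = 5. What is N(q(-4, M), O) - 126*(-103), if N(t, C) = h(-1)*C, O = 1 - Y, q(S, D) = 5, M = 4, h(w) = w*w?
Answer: 12974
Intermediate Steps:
h(w) = w²
O = -4 (O = 1 - 1*5 = 1 - 5 = -4)
N(t, C) = C (N(t, C) = (-1)²*C = 1*C = C)
N(q(-4, M), O) - 126*(-103) = -4 - 126*(-103) = -4 + 12978 = 12974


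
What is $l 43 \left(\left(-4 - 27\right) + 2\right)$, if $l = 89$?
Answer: $-110983$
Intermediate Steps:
$l 43 \left(\left(-4 - 27\right) + 2\right) = 89 \cdot 43 \left(\left(-4 - 27\right) + 2\right) = 3827 \left(-31 + 2\right) = 3827 \left(-29\right) = -110983$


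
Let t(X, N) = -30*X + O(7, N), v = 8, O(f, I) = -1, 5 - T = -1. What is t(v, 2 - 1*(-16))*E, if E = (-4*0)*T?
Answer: 0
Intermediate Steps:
T = 6 (T = 5 - 1*(-1) = 5 + 1 = 6)
E = 0 (E = -4*0*6 = 0*6 = 0)
t(X, N) = -1 - 30*X (t(X, N) = -30*X - 1 = -1 - 30*X)
t(v, 2 - 1*(-16))*E = (-1 - 30*8)*0 = (-1 - 240)*0 = -241*0 = 0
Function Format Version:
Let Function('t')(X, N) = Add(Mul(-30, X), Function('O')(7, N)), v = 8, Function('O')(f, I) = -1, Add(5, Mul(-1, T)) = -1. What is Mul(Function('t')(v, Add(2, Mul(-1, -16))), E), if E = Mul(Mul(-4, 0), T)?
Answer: 0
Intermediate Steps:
T = 6 (T = Add(5, Mul(-1, -1)) = Add(5, 1) = 6)
E = 0 (E = Mul(Mul(-4, 0), 6) = Mul(0, 6) = 0)
Function('t')(X, N) = Add(-1, Mul(-30, X)) (Function('t')(X, N) = Add(Mul(-30, X), -1) = Add(-1, Mul(-30, X)))
Mul(Function('t')(v, Add(2, Mul(-1, -16))), E) = Mul(Add(-1, Mul(-30, 8)), 0) = Mul(Add(-1, -240), 0) = Mul(-241, 0) = 0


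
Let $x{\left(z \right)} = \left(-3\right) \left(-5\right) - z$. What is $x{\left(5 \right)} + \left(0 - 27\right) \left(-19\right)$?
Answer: $523$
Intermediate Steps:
$x{\left(z \right)} = 15 - z$
$x{\left(5 \right)} + \left(0 - 27\right) \left(-19\right) = \left(15 - 5\right) + \left(0 - 27\right) \left(-19\right) = 10 - -513 = 10 + 513 = 523$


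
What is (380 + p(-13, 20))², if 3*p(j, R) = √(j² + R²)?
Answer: (1140 + √569)²/9 ≈ 1.5051e+5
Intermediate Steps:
p(j, R) = √(R² + j²)/3 (p(j, R) = √(j² + R²)/3 = √(R² + j²)/3)
(380 + p(-13, 20))² = (380 + √(20² + (-13)²)/3)² = (380 + √(400 + 169)/3)² = (380 + √569/3)²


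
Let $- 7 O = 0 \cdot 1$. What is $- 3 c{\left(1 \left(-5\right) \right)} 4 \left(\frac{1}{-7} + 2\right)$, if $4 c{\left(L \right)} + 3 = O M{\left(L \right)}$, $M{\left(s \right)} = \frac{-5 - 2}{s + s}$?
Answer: $\frac{117}{7} \approx 16.714$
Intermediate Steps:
$M{\left(s \right)} = - \frac{7}{2 s}$
$O = 0$ ($O = - \frac{0 \cdot 1}{7} = \left(- \frac{1}{7}\right) 0 = 0$)
$c{\left(L \right)} = - \frac{3}{4}$ ($c{\left(L \right)} = - \frac{3}{4} + \frac{0 \left(- \frac{7}{2 L}\right)}{4} = - \frac{3}{4} + \frac{1}{4} \cdot 0 = - \frac{3}{4} + 0 = - \frac{3}{4}$)
$- 3 c{\left(1 \left(-5\right) \right)} 4 \left(\frac{1}{-7} + 2\right) = \left(-3\right) \left(- \frac{3}{4}\right) 4 \left(\frac{1}{-7} + 2\right) = \frac{9 \cdot 4 \left(- \frac{1}{7} + 2\right)}{4} = \frac{9 \cdot 4 \cdot \frac{13}{7}}{4} = \frac{9}{4} \cdot \frac{52}{7} = \frac{117}{7}$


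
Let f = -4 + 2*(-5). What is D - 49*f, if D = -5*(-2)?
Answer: 696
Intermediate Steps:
D = 10
f = -14 (f = -4 - 10 = -14)
D - 49*f = 10 - 49*(-14) = 10 + 686 = 696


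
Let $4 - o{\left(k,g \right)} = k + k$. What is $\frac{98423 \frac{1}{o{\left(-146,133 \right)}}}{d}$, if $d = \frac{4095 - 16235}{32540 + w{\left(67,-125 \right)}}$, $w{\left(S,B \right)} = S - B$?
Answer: $- \frac{805395409}{898360} \approx -896.52$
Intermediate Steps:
$d = - \frac{3035}{8183}$ ($d = \frac{4095 - 16235}{32540 + \left(67 - -125\right)} = - \frac{12140}{32540 + \left(67 + 125\right)} = - \frac{12140}{32540 + 192} = - \frac{12140}{32732} = \left(-12140\right) \frac{1}{32732} = - \frac{3035}{8183} \approx -0.37089$)
$o{\left(k,g \right)} = 4 - 2 k$ ($o{\left(k,g \right)} = 4 - \left(k + k\right) = 4 - 2 k$)
$\frac{98423 \frac{1}{o{\left(-146,133 \right)}}}{d} = \frac{98423 \frac{1}{4 - -292}}{- \frac{3035}{8183}} = \frac{98423}{4 + 292} \left(- \frac{8183}{3035}\right) = \frac{98423}{296} \left(- \frac{8183}{3035}\right) = - \frac{805395409}{898360}$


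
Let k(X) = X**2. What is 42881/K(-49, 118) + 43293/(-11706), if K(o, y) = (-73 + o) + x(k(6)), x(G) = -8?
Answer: -42299423/126815 ≈ -333.55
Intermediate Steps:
K(o, y) = -81 + o (K(o, y) = (-73 + o) - 8 = -81 + o)
42881/K(-49, 118) + 43293/(-11706) = 42881/(-81 - 49) + 43293/(-11706) = 42881/(-130) + 43293*(-1/11706) = 42881*(-1/130) - 14431/3902 = -42881/130 - 14431/3902 = -42299423/126815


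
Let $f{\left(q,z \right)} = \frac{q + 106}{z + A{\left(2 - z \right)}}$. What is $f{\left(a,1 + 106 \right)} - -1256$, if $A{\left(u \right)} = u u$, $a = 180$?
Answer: $\frac{635549}{506} \approx 1256.0$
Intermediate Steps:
$A{\left(u \right)} = u^{2}$
$f{\left(q,z \right)} = \frac{106 + q}{z + \left(2 - z\right)^{2}}$ ($f{\left(q,z \right)} = \frac{q + 106}{z + \left(2 - z\right)^{2}} = \frac{106 + q}{z + \left(2 - z\right)^{2}}$)
$f{\left(a,1 + 106 \right)} - -1256 = \frac{106 + 180}{\left(1 + 106\right) + \left(-2 + \left(1 + 106\right)\right)^{2}} - -1256 = \frac{1}{107 + \left(-2 + 107\right)^{2}} \cdot 286 + 1256 = \frac{1}{107 + 105^{2}} \cdot 286 + 1256 = \frac{1}{107 + 11025} \cdot 286 + 1256 = \frac{1}{11132} \cdot 286 + 1256 = \frac{13}{506} + 1256 = \frac{635549}{506}$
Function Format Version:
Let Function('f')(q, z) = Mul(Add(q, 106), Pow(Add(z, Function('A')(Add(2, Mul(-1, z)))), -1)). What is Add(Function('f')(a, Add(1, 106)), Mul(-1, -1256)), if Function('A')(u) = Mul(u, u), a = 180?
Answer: Rational(635549, 506) ≈ 1256.0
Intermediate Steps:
Function('A')(u) = Pow(u, 2)
Function('f')(q, z) = Mul(Pow(Add(z, Pow(Add(2, Mul(-1, z)), 2)), -1), Add(106, q)) (Function('f')(q, z) = Mul(Add(q, 106), Pow(Add(z, Pow(Add(2, Mul(-1, z)), 2)), -1)) = Mul(Add(106, q), Pow(Add(z, Pow(Add(2, Mul(-1, z)), 2)), -1)) = Mul(Pow(Add(z, Pow(Add(2, Mul(-1, z)), 2)), -1), Add(106, q)))
Add(Function('f')(a, Add(1, 106)), Mul(-1, -1256)) = Add(Mul(Pow(Add(Add(1, 106), Pow(Add(-2, Add(1, 106)), 2)), -1), Add(106, 180)), Mul(-1, -1256)) = Add(Mul(Pow(Add(107, Pow(Add(-2, 107), 2)), -1), 286), 1256) = Add(Mul(Pow(Add(107, Pow(105, 2)), -1), 286), 1256) = Add(Mul(Pow(Add(107, 11025), -1), 286), 1256) = Add(Mul(Pow(11132, -1), 286), 1256) = Add(Mul(Rational(1, 11132), 286), 1256) = Add(Rational(13, 506), 1256) = Rational(635549, 506)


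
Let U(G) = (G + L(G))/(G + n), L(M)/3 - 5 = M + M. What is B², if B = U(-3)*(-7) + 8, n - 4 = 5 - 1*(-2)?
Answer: 2809/16 ≈ 175.56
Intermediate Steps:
L(M) = 15 + 6*M (L(M) = 15 + 3*(M + M) = 15 + 3*(2*M) = 15 + 6*M)
n = 11 (n = 4 + (5 - 1*(-2)) = 4 + (5 + 2) = 4 + 7 = 11)
U(G) = (15 + 7*G)/(11 + G) (U(G) = (G + (15 + 6*G))/(G + 11) = (15 + 7*G)/(11 + G))
B = 53/4 (B = ((15 + 7*(-3))/(11 - 3))*(-7) + 8 = ((15 - 21)/8)*(-7) + 8 = ((⅛)*(-6))*(-7) + 8 = -¾*(-7) + 8 = 21/4 + 8 = 53/4 ≈ 13.250)
B² = (53/4)² = 2809/16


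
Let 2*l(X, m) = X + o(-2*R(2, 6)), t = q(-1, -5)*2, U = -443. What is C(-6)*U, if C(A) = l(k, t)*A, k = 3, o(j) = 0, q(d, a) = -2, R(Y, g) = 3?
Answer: 3987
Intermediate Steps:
t = -4 (t = -2*2 = -4)
l(X, m) = X/2 (l(X, m) = (X + 0)/2 = X/2)
C(A) = 3*A/2 (C(A) = ((1/2)*3)*A = 3*A/2)
C(-6)*U = ((3/2)*(-6))*(-443) = -9*(-443) = 3987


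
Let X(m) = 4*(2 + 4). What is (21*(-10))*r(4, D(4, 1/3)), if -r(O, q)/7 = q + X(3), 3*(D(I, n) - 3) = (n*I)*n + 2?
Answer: 367990/9 ≈ 40888.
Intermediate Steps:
D(I, n) = 11/3 + I*n²/3 (D(I, n) = 3 + ((n*I)*n + 2)/3 = 3 + ((I*n)*n + 2)/3 = 3 + (I*n² + 2)/3 = 3 + (2 + I*n²)/3 = 3 + (⅔ + I*n²/3) = 11/3 + I*n²/3)
X(m) = 24 (X(m) = 4*6 = 24)
r(O, q) = -168 - 7*q (r(O, q) = -7*(q + 24) = -7*(24 + q) = -168 - 7*q)
(21*(-10))*r(4, D(4, 1/3)) = (21*(-10))*(-168 - 7*(11/3 + (⅓)*4*(1/3)²)) = -210*(-168 - 7*(11/3 + (⅓)*4*(⅓)²)) = -210*(-168 - 7*(11/3 + (⅓)*4*(⅑))) = -210*(-168 - 7*(11/3 + 4/27)) = -210*(-168 - 7*103/27) = -210*(-168 - 721/27) = -210*(-5257/27) = 367990/9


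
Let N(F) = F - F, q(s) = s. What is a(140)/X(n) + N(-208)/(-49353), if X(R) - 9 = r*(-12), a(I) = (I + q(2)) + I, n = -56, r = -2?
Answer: 94/11 ≈ 8.5455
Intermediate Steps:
a(I) = 2 + 2*I (a(I) = (I + 2) + I = (2 + I) + I = 2 + 2*I)
X(R) = 33 (X(R) = 9 - 2*(-12) = 9 + 24 = 33)
N(F) = 0
a(140)/X(n) + N(-208)/(-49353) = (2 + 2*140)/33 + 0/(-49353) = (2 + 280)*(1/33) + 0*(-1/49353) = 282*(1/33) + 0 = 94/11 + 0 = 94/11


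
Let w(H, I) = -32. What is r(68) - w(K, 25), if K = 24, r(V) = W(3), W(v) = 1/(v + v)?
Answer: 193/6 ≈ 32.167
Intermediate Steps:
W(v) = 1/(2*v)
r(V) = ⅙ (r(V) = (½)/3 = (½)*(⅓) = ⅙)
r(68) - w(K, 25) = ⅙ - 1*(-32) = ⅙ + 32 = 193/6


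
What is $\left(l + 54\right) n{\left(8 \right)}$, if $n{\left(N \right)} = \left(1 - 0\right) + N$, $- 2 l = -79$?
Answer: $\frac{1683}{2} \approx 841.5$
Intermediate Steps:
$l = \frac{79}{2}$ ($l = \left(- \frac{1}{2}\right) \left(-79\right) = \frac{79}{2} \approx 39.5$)
$n{\left(N \right)} = 1 + N$ ($n{\left(N \right)} = \left(1 + 0\right) + N = 1 + N$)
$\left(l + 54\right) n{\left(8 \right)} = \left(\frac{79}{2} + 54\right) \left(1 + 8\right) = \frac{187}{2} \cdot 9 = \frac{1683}{2}$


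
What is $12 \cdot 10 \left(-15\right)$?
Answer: $-1800$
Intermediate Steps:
$12 \cdot 10 \left(-15\right) = 120 \left(-15\right) = -1800$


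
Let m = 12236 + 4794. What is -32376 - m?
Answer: -49406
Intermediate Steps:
m = 17030
-32376 - m = -32376 - 1*17030 = -32376 - 17030 = -49406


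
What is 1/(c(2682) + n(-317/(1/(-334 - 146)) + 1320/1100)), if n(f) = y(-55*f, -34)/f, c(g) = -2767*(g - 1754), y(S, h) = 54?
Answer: -14089/36177396059 ≈ -3.8944e-7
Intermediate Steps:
c(g) = 4853318 - 2767*g (c(g) = -2767*(-1754 + g) = 4853318 - 2767*g)
n(f) = 54/f
1/(c(2682) + n(-317/(1/(-334 - 146)) + 1320/1100)) = 1/((4853318 - 2767*2682) + 54/(-317/(1/(-334 - 146)) + 1320/1100)) = 1/((4853318 - 7421094) + 54/(-317/(1/(-480)) + 1320*(1/1100))) = 1/(-2567776 + 54/(-317/(-1/480) + 6/5)) = 1/(-2567776 + 54/(-317*(-480) + 6/5)) = 1/(-2567776 + 54/(152160 + 6/5)) = 1/(-2567776 + 54/(760806/5)) = 1/(-2567776 + 54*(5/760806)) = 1/(-2567776 + 5/14089) = 1/(-36177396059/14089) = -14089/36177396059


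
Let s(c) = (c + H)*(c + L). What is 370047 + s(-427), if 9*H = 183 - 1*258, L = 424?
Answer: 371353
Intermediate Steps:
H = -25/3 (H = (183 - 1*258)/9 = (183 - 258)/9 = (⅑)*(-75) = -25/3 ≈ -8.3333)
s(c) = (424 + c)*(-25/3 + c) (s(c) = (c - 25/3)*(c + 424) = (-25/3 + c)*(424 + c) = (424 + c)*(-25/3 + c))
370047 + s(-427) = 370047 + (-10600/3 + (-427)² + (1247/3)*(-427)) = 370047 + (-10600/3 + 182329 - 532469/3) = 370047 + 1306 = 371353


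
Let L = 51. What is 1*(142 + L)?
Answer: 193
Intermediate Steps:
1*(142 + L) = 1*(142 + 51) = 1*193 = 193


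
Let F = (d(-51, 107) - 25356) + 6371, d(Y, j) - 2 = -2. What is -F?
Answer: 18985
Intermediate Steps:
d(Y, j) = 0 (d(Y, j) = 2 - 2 = 0)
F = -18985 (F = (0 - 25356) + 6371 = -25356 + 6371 = -18985)
-F = -1*(-18985) = 18985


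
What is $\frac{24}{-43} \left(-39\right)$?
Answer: $\frac{936}{43} \approx 21.767$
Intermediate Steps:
$\frac{24}{-43} \left(-39\right) = 24 \left(- \frac{1}{43}\right) \left(-39\right) = \left(- \frac{24}{43}\right) \left(-39\right) = \frac{936}{43}$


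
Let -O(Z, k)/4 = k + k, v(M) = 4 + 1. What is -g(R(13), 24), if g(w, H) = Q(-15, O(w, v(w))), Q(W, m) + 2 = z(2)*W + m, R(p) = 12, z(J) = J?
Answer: 72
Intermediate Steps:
v(M) = 5
O(Z, k) = -8*k (O(Z, k) = -4*(k + k) = -8*k)
Q(W, m) = -2 + m + 2*W (Q(W, m) = -2 + (2*W + m) = -2 + (m + 2*W) = -2 + m + 2*W)
g(w, H) = -72 (g(w, H) = -2 - 8*5 + 2*(-15) = -2 - 40 - 30 = -72)
-g(R(13), 24) = -1*(-72) = 72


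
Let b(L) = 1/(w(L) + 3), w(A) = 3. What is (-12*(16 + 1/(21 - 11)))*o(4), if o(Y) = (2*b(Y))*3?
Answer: -966/5 ≈ -193.20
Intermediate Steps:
b(L) = ⅙ (b(L) = 1/(3 + 3) = 1/6 = ⅙)
o(Y) = 1 (o(Y) = (2*(⅙))*3 = (⅓)*3 = 1)
(-12*(16 + 1/(21 - 11)))*o(4) = -12*(16 + 1/(21 - 11))*1 = -12*(16 + 1/10)*1 = -12*(16 + ⅒)*1 = -12*161/10*1 = -966/5*1 = -966/5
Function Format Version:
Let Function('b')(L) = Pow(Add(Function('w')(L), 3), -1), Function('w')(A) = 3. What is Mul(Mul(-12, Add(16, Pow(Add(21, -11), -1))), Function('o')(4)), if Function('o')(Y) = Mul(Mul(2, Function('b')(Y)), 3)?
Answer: Rational(-966, 5) ≈ -193.20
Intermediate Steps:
Function('b')(L) = Rational(1, 6) (Function('b')(L) = Pow(Add(3, 3), -1) = Pow(6, -1) = Rational(1, 6))
Function('o')(Y) = 1 (Function('o')(Y) = Mul(Mul(2, Rational(1, 6)), 3) = Mul(Rational(1, 3), 3) = 1)
Mul(Mul(-12, Add(16, Pow(Add(21, -11), -1))), Function('o')(4)) = Mul(Mul(-12, Add(16, Pow(Add(21, -11), -1))), 1) = Mul(Mul(-12, Add(16, Pow(10, -1))), 1) = Mul(Mul(-12, Add(16, Rational(1, 10))), 1) = Mul(Mul(-12, Rational(161, 10)), 1) = Mul(Rational(-966, 5), 1) = Rational(-966, 5)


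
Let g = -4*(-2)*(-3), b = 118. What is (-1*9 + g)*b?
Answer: -3894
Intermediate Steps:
g = -24 (g = 8*(-3) = -24)
(-1*9 + g)*b = (-1*9 - 24)*118 = (-9 - 24)*118 = -33*118 = -3894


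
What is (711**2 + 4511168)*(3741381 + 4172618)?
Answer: 39702071729311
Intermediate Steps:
(711**2 + 4511168)*(3741381 + 4172618) = (505521 + 4511168)*7913999 = 5016689*7913999 = 39702071729311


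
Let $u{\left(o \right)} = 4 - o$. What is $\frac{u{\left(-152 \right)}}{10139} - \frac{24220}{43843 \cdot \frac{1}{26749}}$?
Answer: $- \frac{6568653608912}{444524177} \approx -14777.0$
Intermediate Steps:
$\frac{u{\left(-152 \right)}}{10139} - \frac{24220}{43843 \cdot \frac{1}{26749}} = \frac{4 - -152}{10139} - \frac{24220}{43843 \cdot \frac{1}{26749}} = \left(4 + 152\right) \frac{1}{10139} - \frac{24220}{43843 \cdot \frac{1}{26749}} = 156 \cdot \frac{1}{10139} - \frac{24220}{\frac{43843}{26749}} = \frac{156}{10139} - \frac{647860780}{43843} = - \frac{6568653608912}{444524177}$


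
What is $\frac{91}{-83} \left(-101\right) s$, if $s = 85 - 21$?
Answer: $\frac{588224}{83} \approx 7087.0$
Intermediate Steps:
$s = 64$ ($s = 85 - 21 = 64$)
$\frac{91}{-83} \left(-101\right) s = \frac{91}{-83} \left(-101\right) 64 = 91 \left(- \frac{1}{83}\right) \left(-101\right) 64 = \left(- \frac{91}{83}\right) \left(-101\right) 64 = \frac{9191}{83} \cdot 64 = \frac{588224}{83}$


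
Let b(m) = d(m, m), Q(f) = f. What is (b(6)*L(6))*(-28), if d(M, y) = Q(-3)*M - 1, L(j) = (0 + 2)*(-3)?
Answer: -3192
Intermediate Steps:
L(j) = -6 (L(j) = 2*(-3) = -6)
d(M, y) = -1 - 3*M (d(M, y) = -3*M - 1 = -1 - 3*M)
b(m) = -1 - 3*m
(b(6)*L(6))*(-28) = ((-1 - 3*6)*(-6))*(-28) = ((-1 - 18)*(-6))*(-28) = -19*(-6)*(-28) = 114*(-28) = -3192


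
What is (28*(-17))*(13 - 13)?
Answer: 0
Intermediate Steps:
(28*(-17))*(13 - 13) = -476*0 = 0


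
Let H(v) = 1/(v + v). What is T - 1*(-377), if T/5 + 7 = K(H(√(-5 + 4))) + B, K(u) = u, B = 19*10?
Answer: 1292 - 5*I/2 ≈ 1292.0 - 2.5*I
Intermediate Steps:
H(v) = 1/(2*v)
B = 190
T = 915 - 5*I/2 (T = -35 + 5*(1/(2*(√(-5 + 4))) + 190) = -35 + 5*(1/(2*(√(-1))) + 190) = -35 + 5*(1/(2*I) + 190) = -35 + 5*((-I)/2 + 190) = -35 + 5*(-I/2 + 190) = -35 + 5*(190 - I/2) = -35 + (950 - 5*I/2) = 915 - 5*I/2 ≈ 915.0 - 2.5*I)
T - 1*(-377) = (915 - 5*I/2) - 1*(-377) = (915 - 5*I/2) + 377 = 1292 - 5*I/2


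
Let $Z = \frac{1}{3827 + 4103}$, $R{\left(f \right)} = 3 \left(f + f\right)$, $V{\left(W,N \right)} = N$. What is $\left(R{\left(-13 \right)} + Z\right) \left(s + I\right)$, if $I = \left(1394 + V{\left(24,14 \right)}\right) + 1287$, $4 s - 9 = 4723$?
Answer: $- \frac{1199347121}{3965} \approx -3.0248 \cdot 10^{5}$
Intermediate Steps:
$s = 1183$ ($s = \frac{9}{4} + \frac{1}{4} \cdot 4723 = \frac{9}{4} + \frac{4723}{4} = 1183$)
$R{\left(f \right)} = 6 f$ ($R{\left(f \right)} = 3 \cdot 2 f = 6 f$)
$Z = \frac{1}{7930} \approx 0.0001261$
$I = 2695$ ($I = \left(1394 + 14\right) + 1287 = 1408 + 1287 = 2695$)
$\left(R{\left(-13 \right)} + Z\right) \left(s + I\right) = \left(6 \left(-13\right) + \frac{1}{7930}\right) \left(1183 + 2695\right) = \left(-78 + \frac{1}{7930}\right) 3878 = \left(- \frac{618539}{7930}\right) 3878 = - \frac{1199347121}{3965}$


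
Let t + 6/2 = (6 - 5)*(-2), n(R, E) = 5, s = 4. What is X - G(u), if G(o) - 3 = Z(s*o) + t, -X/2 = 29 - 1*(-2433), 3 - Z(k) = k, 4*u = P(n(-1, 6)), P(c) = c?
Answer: -4920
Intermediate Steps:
u = 5/4 (u = (¼)*5 = 5/4 ≈ 1.2500)
Z(k) = 3 - k
X = -4924 (X = -2*(29 - 1*(-2433)) = -2*(29 + 2433) = -2*2462 = -4924)
t = -5 (t = -3 + (6 - 5)*(-2) = -3 + 1*(-2) = -3 - 2 = -5)
G(o) = 1 - 4*o (G(o) = 3 + ((3 - 4*o) - 5) = 3 + (-2 - 4*o) = 1 - 4*o)
X - G(u) = -4924 - (1 - 4*5/4) = -4924 - (1 - 5) = -4924 - 1*(-4) = -4924 + 4 = -4920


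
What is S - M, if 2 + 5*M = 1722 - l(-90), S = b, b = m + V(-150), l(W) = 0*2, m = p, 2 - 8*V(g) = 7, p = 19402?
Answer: 152459/8 ≈ 19057.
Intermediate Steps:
V(g) = -5/8 (V(g) = ¼ - ⅛*7 = ¼ - 7/8 = -5/8)
m = 19402
l(W) = 0
b = 155211/8 (b = 19402 - 5/8 = 155211/8 ≈ 19401.)
S = 155211/8 ≈ 19401.
M = 344 (M = -⅖ + (1722 - 1*0)/5 = -⅖ + (1722 + 0)/5 = -⅖ + (⅕)*1722 = -⅖ + 1722/5 = 344)
S - M = 155211/8 - 1*344 = 155211/8 - 344 = 152459/8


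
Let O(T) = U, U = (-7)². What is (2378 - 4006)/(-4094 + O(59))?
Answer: 1628/4045 ≈ 0.40247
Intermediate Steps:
U = 49
O(T) = 49
(2378 - 4006)/(-4094 + O(59)) = (2378 - 4006)/(-4094 + 49) = -1628/(-4045) = -1628*(-1/4045) = 1628/4045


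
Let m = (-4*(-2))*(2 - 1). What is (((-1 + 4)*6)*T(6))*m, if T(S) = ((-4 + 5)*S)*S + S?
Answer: 6048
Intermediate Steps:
T(S) = S + S**2 (T(S) = (1*S)*S + S = S*S + S = S**2 + S = S + S**2)
m = 8 (m = 8*1 = 8)
(((-1 + 4)*6)*T(6))*m = (((-1 + 4)*6)*(6*(1 + 6)))*8 = ((3*6)*(6*7))*8 = (18*42)*8 = 756*8 = 6048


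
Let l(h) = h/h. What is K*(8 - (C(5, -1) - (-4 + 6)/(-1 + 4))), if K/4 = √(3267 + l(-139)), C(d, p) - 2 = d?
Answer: 40*√817/3 ≈ 381.11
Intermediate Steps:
C(d, p) = 2 + d
l(h) = 1
K = 8*√817 (K = 4*√(3267 + 1) = 4*√3268 = 4*(2*√817) = 8*√817 ≈ 228.67)
K*(8 - (C(5, -1) - (-4 + 6)/(-1 + 4))) = (8*√817)*(8 - ((2 + 5) - (-4 + 6)/(-1 + 4))) = (8*√817)*(8 - (7 - 2/3)) = (8*√817)*(8 - (7 - 1*⅔)) = (8*√817)*(8 - (7 - ⅔)) = (8*√817)*(8 - 1*19/3) = (8*√817)*(8 - 19/3) = (8*√817)*(5/3) = 40*√817/3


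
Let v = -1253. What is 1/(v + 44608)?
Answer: 1/43355 ≈ 2.3065e-5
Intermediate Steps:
1/(v + 44608) = 1/(-1253 + 44608) = 1/43355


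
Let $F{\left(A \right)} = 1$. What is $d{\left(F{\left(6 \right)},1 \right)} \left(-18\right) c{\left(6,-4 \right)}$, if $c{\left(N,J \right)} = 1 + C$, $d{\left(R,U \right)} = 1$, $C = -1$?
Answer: $0$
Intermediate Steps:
$c{\left(N,J \right)} = 0$ ($c{\left(N,J \right)} = 1 - 1 = 0$)
$d{\left(F{\left(6 \right)},1 \right)} \left(-18\right) c{\left(6,-4 \right)} = 1 \left(-18\right) 0 = \left(-18\right) 0 = 0$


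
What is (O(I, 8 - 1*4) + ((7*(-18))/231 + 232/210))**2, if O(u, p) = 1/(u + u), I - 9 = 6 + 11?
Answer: 1207354009/3607203600 ≈ 0.33471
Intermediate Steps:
I = 26 (I = 9 + (6 + 11) = 9 + 17 = 26)
O(u, p) = 1/(2*u)
(O(I, 8 - 1*4) + ((7*(-18))/231 + 232/210))**2 = ((1/2)/26 + ((7*(-18))/231 + 232/210))**2 = ((1/2)*(1/26) + (-126*1/231 + 232*(1/210)))**2 = (1/52 + (-6/11 + 116/105))**2 = (1/52 + 646/1155)**2 = (34747/60060)**2 = 1207354009/3607203600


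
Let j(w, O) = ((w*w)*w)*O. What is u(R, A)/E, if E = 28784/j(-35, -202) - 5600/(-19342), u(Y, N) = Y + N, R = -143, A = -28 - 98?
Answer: -1609352318875/1752033576 ≈ -918.56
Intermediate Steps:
A = -126
u(Y, N) = N + Y
j(w, O) = O*w³ (j(w, O) = (w²*w)*O = w³*O = O*w³)
E = 1752033576/5982722375 (E = 28784/((-202*(-35)³)) - 5600/(-19342) = 28784/((-202*(-42875))) - 5600*(-1/19342) = 28784/8660750 + 2800/9671 = 28784*(1/8660750) + 2800/9671 = 2056/618625 + 2800/9671 = 1752033576/5982722375 ≈ 0.29285)
u(R, A)/E = (-126 - 143)/(1752033576/5982722375) = -269*5982722375/1752033576 = -1609352318875/1752033576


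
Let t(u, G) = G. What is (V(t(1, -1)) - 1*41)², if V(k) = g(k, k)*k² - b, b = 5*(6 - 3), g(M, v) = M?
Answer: 3249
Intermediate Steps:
b = 15 (b = 5*3 = 15)
V(k) = -15 + k³ (V(k) = k*k² - 1*15 = k³ - 15 = -15 + k³)
(V(t(1, -1)) - 1*41)² = ((-15 + (-1)³) - 1*41)² = ((-15 - 1) - 41)² = (-16 - 41)² = (-57)² = 3249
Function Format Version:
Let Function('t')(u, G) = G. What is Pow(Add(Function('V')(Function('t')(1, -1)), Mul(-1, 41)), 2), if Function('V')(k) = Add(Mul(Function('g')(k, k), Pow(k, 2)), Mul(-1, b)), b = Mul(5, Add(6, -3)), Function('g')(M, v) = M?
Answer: 3249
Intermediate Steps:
b = 15 (b = Mul(5, 3) = 15)
Function('V')(k) = Add(-15, Pow(k, 3)) (Function('V')(k) = Add(Mul(k, Pow(k, 2)), Mul(-1, 15)) = Add(Pow(k, 3), -15) = Add(-15, Pow(k, 3)))
Pow(Add(Function('V')(Function('t')(1, -1)), Mul(-1, 41)), 2) = Pow(Add(Add(-15, Pow(-1, 3)), Mul(-1, 41)), 2) = Pow(Add(Add(-15, -1), -41), 2) = Pow(Add(-16, -41), 2) = Pow(-57, 2) = 3249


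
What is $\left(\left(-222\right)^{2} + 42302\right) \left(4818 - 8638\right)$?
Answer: $-349858520$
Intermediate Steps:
$\left(\left(-222\right)^{2} + 42302\right) \left(4818 - 8638\right) = \left(49284 + 42302\right) \left(-3820\right) = 91586 \left(-3820\right) = -349858520$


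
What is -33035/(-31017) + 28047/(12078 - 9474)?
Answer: 45521759/3846108 ≈ 11.836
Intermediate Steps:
-33035/(-31017) + 28047/(12078 - 9474) = -33035*(-1/31017) + 28047/2604 = 33035/31017 + 28047*(1/2604) = 33035/31017 + 9349/868 = 45521759/3846108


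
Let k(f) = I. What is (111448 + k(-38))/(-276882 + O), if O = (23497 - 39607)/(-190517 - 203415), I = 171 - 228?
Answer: -21940239706/54536331957 ≈ -0.40231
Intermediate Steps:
I = -57
k(f) = -57
O = 8055/196966 (O = -16110/(-393932) = -16110*(-1/393932) = 8055/196966 ≈ 0.040895)
(111448 + k(-38))/(-276882 + O) = (111448 - 57)/(-276882 + 8055/196966) = 111391/(-54536331957/196966) = 111391*(-196966/54536331957) = -21940239706/54536331957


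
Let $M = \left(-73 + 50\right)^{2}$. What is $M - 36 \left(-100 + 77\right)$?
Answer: $1357$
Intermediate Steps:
$M = 529$ ($M = \left(-23\right)^{2} = 529$)
$M - 36 \left(-100 + 77\right) = 529 - 36 \left(-100 + 77\right) = 529 - 36 \left(-23\right) = 529 - -828 = 529 + 828 = 1357$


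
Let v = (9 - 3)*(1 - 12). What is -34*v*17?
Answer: 38148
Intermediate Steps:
v = -66 (v = 6*(-11) = -66)
-34*v*17 = -34*(-66)*17 = 2244*17 = 38148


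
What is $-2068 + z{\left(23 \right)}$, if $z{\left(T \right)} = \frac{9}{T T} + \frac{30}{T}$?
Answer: $- \frac{1093273}{529} \approx -2066.7$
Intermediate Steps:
$z{\left(T \right)} = \frac{9}{T^{2}} + \frac{30}{T}$
$-2068 + z{\left(23 \right)} = -2068 + \frac{3 \left(3 + 10 \cdot 23\right)}{529} = -2068 + 3 \cdot \frac{1}{529} \left(3 + 230\right) = -2068 + 3 \cdot \frac{1}{529} \cdot 233 = -2068 + \frac{699}{529} = - \frac{1093273}{529}$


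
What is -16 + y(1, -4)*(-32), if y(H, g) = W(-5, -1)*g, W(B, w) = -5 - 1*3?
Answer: -1040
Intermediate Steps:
W(B, w) = -8 (W(B, w) = -5 - 3 = -8)
y(H, g) = -8*g
-16 + y(1, -4)*(-32) = -16 - 8*(-4)*(-32) = -16 + 32*(-32) = -16 - 1024 = -1040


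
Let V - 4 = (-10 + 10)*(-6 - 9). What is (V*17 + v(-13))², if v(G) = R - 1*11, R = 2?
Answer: 3481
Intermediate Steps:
V = 4 (V = 4 + (-10 + 10)*(-6 - 9) = 4 + 0*(-15) = 4 + 0 = 4)
v(G) = -9 (v(G) = 2 - 1*11 = 2 - 11 = -9)
(V*17 + v(-13))² = (4*17 - 9)² = (68 - 9)² = 59² = 3481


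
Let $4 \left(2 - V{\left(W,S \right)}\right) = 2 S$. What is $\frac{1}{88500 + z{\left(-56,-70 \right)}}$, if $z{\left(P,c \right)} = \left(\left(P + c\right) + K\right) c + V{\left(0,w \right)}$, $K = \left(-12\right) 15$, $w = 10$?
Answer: $\frac{1}{109917} \approx 9.0978 \cdot 10^{-6}$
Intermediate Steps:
$V{\left(W,S \right)} = 2 - \frac{S}{2}$ ($V{\left(W,S \right)} = 2 - \frac{2 S}{4} = 2 - \frac{S}{2}$)
$K = -180$
$z{\left(P,c \right)} = -3 + c \left(-180 + P + c\right)$ ($z{\left(P,c \right)} = \left(\left(P + c\right) - 180\right) c + \left(2 - 5\right) = \left(-180 + P + c\right) c + \left(2 - 5\right) = c \left(-180 + P + c\right) - 3 = -3 + c \left(-180 + P + c\right)$)
$\frac{1}{88500 + z{\left(-56,-70 \right)}} = \frac{1}{88500 - \left(-16517 - 4900\right)} = \frac{1}{88500 + \left(-3 + 4900 + 12600 + 3920\right)} = \frac{1}{88500 + 21417} = \frac{1}{109917}$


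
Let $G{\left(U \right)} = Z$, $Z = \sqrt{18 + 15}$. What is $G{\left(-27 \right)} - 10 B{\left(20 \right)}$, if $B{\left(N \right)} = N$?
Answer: $-200 + \sqrt{33} \approx -194.26$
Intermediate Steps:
$Z = \sqrt{33} \approx 5.7446$
$G{\left(U \right)} = \sqrt{33}$
$G{\left(-27 \right)} - 10 B{\left(20 \right)} = \sqrt{33} - 200 = -200 + \sqrt{33}$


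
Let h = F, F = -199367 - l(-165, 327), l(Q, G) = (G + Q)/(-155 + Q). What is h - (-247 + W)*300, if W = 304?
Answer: -34634639/160 ≈ -2.1647e+5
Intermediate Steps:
l(Q, G) = (G + Q)/(-155 + Q)
F = -31898639/160 (F = -199367 - (327 - 165)/(-155 - 165) = -199367 - 162/(-320) = -199367 - (-1)*162/320 = -199367 - 1*(-81/160) = -199367 + 81/160 = -31898639/160 ≈ -1.9937e+5)
h = -31898639/160 ≈ -1.9937e+5
h - (-247 + W)*300 = -31898639/160 - (-247 + 304)*300 = -31898639/160 - 57*300 = -31898639/160 - 1*17100 = -31898639/160 - 17100 = -34634639/160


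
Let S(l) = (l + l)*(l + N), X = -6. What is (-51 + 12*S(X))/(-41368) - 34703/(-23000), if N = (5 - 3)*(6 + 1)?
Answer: 91453919/59466500 ≈ 1.5379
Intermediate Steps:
N = 14 (N = 2*7 = 14)
S(l) = 2*l*(14 + l) (S(l) = (l + l)*(l + 14) = (2*l)*(14 + l) = 2*l*(14 + l))
(-51 + 12*S(X))/(-41368) - 34703/(-23000) = (-51 + 12*(2*(-6)*(14 - 6)))/(-41368) - 34703/(-23000) = (-51 + 12*(2*(-6)*8))*(-1/41368) - 34703*(-1/23000) = (-51 + 12*(-96))*(-1/41368) + 34703/23000 = (-51 - 1152)*(-1/41368) + 34703/23000 = -1203*(-1/41368) + 34703/23000 = 1203/41368 + 34703/23000 = 91453919/59466500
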